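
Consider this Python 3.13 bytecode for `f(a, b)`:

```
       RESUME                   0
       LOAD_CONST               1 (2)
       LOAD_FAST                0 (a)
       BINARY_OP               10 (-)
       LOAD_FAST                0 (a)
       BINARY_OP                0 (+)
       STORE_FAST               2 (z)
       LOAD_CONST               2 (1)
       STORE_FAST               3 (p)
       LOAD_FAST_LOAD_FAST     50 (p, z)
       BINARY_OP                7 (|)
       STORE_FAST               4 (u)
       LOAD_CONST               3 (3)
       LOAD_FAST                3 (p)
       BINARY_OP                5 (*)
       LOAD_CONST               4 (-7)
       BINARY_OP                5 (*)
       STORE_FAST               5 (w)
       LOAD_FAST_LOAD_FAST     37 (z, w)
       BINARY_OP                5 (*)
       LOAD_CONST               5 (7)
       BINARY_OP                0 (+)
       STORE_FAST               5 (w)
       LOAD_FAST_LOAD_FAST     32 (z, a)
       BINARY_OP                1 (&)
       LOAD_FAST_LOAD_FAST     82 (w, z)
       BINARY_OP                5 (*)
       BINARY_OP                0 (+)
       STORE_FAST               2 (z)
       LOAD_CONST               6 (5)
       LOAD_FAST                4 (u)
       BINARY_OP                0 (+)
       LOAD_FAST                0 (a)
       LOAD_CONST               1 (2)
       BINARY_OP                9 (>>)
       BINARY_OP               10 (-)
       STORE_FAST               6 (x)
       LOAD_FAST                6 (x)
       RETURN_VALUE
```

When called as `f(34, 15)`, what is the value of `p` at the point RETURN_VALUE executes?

1

LOAD_CONST → push 2. Stack: [2]
LOAD_FAST a → push 34. Stack: [2, 34]
BINARY_OP - → 2 - 34 = -32. Stack: [-32]
LOAD_FAST a → push 34. Stack: [-32, 34]
BINARY_OP + → -32 + 34 = 2. Stack: [2]
STORE_FAST z → z=2. Stack: []
LOAD_CONST → push 1. Stack: [1]
STORE_FAST p → p=1. Stack: []
LOAD_FAST_LOAD_FAST p,z → push 1,2. Stack: [1, 2]
BINARY_OP | → 1 | 2 = 3. Stack: [3]
STORE_FAST u → u=3. Stack: []
LOAD_CONST → push 3. Stack: [3]
LOAD_FAST p → push 1. Stack: [3, 1]
BINARY_OP * → 3 * 1 = 3. Stack: [3]
LOAD_CONST → push -7. Stack: [3, -7]
BINARY_OP * → 3 * -7 = -21. Stack: [-21]
STORE_FAST w → w=-21. Stack: []
LOAD_FAST_LOAD_FAST z,w → push 2,-21. Stack: [2, -21]
BINARY_OP * → 2 * -21 = -42. Stack: [-42]
LOAD_CONST → push 7. Stack: [-42, 7]
BINARY_OP + → -42 + 7 = -35. Stack: [-35]
STORE_FAST w → w=-35. Stack: []
LOAD_FAST_LOAD_FAST z,a → push 2,34. Stack: [2, 34]
BINARY_OP & → 2 & 34 = 2. Stack: [2]
LOAD_FAST_LOAD_FAST w,z → push -35,2. Stack: [2, -35, 2]
BINARY_OP * → -35 * 2 = -70. Stack: [2, -70]
BINARY_OP + → 2 + -70 = -68. Stack: [-68]
STORE_FAST z → z=-68. Stack: []
LOAD_CONST → push 5. Stack: [5]
LOAD_FAST u → push 3. Stack: [5, 3]
BINARY_OP + → 5 + 3 = 8. Stack: [8]
LOAD_FAST a → push 34. Stack: [8, 34]
LOAD_CONST → push 2. Stack: [8, 34, 2]
BINARY_OP >> → 34 >> 2 = 8. Stack: [8, 8]
BINARY_OP - → 8 - 8 = 0. Stack: [0]
STORE_FAST x → x=0. Stack: []
LOAD_FAST x → push 0. Stack: [0]
RETURN_VALUE → return 0.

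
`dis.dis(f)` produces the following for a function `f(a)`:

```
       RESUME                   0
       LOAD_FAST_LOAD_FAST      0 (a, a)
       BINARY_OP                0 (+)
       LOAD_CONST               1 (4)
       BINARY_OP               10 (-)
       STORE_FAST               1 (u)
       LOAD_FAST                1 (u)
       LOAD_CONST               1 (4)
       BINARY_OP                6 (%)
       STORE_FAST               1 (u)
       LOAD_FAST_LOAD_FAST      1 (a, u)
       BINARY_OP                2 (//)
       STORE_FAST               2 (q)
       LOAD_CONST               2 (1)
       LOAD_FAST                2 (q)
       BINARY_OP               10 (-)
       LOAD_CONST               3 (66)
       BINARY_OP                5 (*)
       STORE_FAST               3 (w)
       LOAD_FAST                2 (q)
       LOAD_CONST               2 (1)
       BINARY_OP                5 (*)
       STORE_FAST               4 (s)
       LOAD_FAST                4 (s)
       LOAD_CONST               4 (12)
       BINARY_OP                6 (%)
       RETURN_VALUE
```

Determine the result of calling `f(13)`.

LOAD_FAST_LOAD_FAST a,a → push 13,13. Stack: [13, 13]
BINARY_OP + → 13 + 13 = 26. Stack: [26]
LOAD_CONST → push 4. Stack: [26, 4]
BINARY_OP - → 26 - 4 = 22. Stack: [22]
STORE_FAST u → u=22. Stack: []
LOAD_FAST u → push 22. Stack: [22]
LOAD_CONST → push 4. Stack: [22, 4]
BINARY_OP % → 22 % 4 = 2. Stack: [2]
STORE_FAST u → u=2. Stack: []
LOAD_FAST_LOAD_FAST a,u → push 13,2. Stack: [13, 2]
BINARY_OP // → 13 // 2 = 6. Stack: [6]
STORE_FAST q → q=6. Stack: []
LOAD_CONST → push 1. Stack: [1]
LOAD_FAST q → push 6. Stack: [1, 6]
BINARY_OP - → 1 - 6 = -5. Stack: [-5]
LOAD_CONST → push 66. Stack: [-5, 66]
BINARY_OP * → -5 * 66 = -330. Stack: [-330]
STORE_FAST w → w=-330. Stack: []
LOAD_FAST q → push 6. Stack: [6]
LOAD_CONST → push 1. Stack: [6, 1]
BINARY_OP * → 6 * 1 = 6. Stack: [6]
STORE_FAST s → s=6. Stack: []
LOAD_FAST s → push 6. Stack: [6]
LOAD_CONST → push 12. Stack: [6, 12]
BINARY_OP % → 6 % 12 = 6. Stack: [6]
RETURN_VALUE → return 6.

6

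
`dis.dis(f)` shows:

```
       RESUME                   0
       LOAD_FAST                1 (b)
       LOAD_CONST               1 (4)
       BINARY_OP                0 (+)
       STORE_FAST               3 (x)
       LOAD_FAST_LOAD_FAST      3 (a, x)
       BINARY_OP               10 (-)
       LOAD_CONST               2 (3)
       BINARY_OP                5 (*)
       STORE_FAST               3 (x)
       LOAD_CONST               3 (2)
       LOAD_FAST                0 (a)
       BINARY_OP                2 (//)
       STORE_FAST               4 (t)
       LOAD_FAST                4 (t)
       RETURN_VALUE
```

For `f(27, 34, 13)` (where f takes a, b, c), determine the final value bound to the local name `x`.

LOAD_FAST b → push 34. Stack: [34]
LOAD_CONST → push 4. Stack: [34, 4]
BINARY_OP + → 34 + 4 = 38. Stack: [38]
STORE_FAST x → x=38. Stack: []
LOAD_FAST_LOAD_FAST a,x → push 27,38. Stack: [27, 38]
BINARY_OP - → 27 - 38 = -11. Stack: [-11]
LOAD_CONST → push 3. Stack: [-11, 3]
BINARY_OP * → -11 * 3 = -33. Stack: [-33]
STORE_FAST x → x=-33. Stack: []
LOAD_CONST → push 2. Stack: [2]
LOAD_FAST a → push 27. Stack: [2, 27]
BINARY_OP // → 2 // 27 = 0. Stack: [0]
STORE_FAST t → t=0. Stack: []
LOAD_FAST t → push 0. Stack: [0]
RETURN_VALUE → return 0.

-33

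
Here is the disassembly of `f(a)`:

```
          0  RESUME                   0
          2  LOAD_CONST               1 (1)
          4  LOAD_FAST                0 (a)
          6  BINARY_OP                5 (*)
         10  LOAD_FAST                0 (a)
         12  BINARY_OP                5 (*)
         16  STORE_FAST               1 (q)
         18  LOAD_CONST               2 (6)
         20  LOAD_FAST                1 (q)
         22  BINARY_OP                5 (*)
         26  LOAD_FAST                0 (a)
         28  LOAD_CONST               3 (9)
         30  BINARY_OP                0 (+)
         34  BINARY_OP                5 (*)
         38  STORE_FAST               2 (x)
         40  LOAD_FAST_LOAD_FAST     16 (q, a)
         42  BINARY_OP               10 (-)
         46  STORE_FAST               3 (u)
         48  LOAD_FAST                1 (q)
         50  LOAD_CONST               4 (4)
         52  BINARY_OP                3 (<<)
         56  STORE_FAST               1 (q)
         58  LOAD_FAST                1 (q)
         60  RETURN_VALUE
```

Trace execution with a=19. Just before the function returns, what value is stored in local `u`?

342

LOAD_CONST → push 1. Stack: [1]
LOAD_FAST a → push 19. Stack: [1, 19]
BINARY_OP * → 1 * 19 = 19. Stack: [19]
LOAD_FAST a → push 19. Stack: [19, 19]
BINARY_OP * → 19 * 19 = 361. Stack: [361]
STORE_FAST q → q=361. Stack: []
LOAD_CONST → push 6. Stack: [6]
LOAD_FAST q → push 361. Stack: [6, 361]
BINARY_OP * → 6 * 361 = 2166. Stack: [2166]
LOAD_FAST a → push 19. Stack: [2166, 19]
LOAD_CONST → push 9. Stack: [2166, 19, 9]
BINARY_OP + → 19 + 9 = 28. Stack: [2166, 28]
BINARY_OP * → 2166 * 28 = 60648. Stack: [60648]
STORE_FAST x → x=60648. Stack: []
LOAD_FAST_LOAD_FAST q,a → push 361,19. Stack: [361, 19]
BINARY_OP - → 361 - 19 = 342. Stack: [342]
STORE_FAST u → u=342. Stack: []
LOAD_FAST q → push 361. Stack: [361]
LOAD_CONST → push 4. Stack: [361, 4]
BINARY_OP << → 361 << 4 = 5776. Stack: [5776]
STORE_FAST q → q=5776. Stack: []
LOAD_FAST q → push 5776. Stack: [5776]
RETURN_VALUE → return 5776.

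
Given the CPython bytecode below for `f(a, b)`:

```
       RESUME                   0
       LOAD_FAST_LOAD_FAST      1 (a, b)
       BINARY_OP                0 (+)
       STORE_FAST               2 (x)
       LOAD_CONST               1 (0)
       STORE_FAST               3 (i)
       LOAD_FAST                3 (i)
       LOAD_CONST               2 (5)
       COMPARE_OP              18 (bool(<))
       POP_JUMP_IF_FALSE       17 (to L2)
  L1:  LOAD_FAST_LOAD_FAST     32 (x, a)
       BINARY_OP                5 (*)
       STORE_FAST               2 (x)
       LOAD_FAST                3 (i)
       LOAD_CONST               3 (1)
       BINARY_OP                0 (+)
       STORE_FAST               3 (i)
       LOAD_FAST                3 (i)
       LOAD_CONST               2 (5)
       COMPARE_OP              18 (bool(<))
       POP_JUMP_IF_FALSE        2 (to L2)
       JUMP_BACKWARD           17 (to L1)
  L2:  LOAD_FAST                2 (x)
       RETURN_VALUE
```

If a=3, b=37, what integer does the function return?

9720

LOAD_FAST_LOAD_FAST a,b → push 3,37
BINARY_OP + → 3 + 37 = 40
STORE_FAST x → x=40
LOAD_CONST → push 0
STORE_FAST i → i=0
LOAD_FAST i → push 0
LOAD_CONST → push 5
COMPARE_OP bool(<) → 0 vs 5 = True
POP_JUMP_IF_FALSE → pop True; no jump
LOAD_FAST_LOAD_FAST x,a → push 40,3
BINARY_OP * → 40 * 3 = 120
STORE_FAST x → x=120
LOAD_FAST i → push 0
LOAD_CONST → push 1
BINARY_OP + → 0 + 1 = 1
STORE_FAST i → i=1
LOAD_FAST i → push 1
LOAD_CONST → push 5
COMPARE_OP bool(<) → 1 vs 5 = True
POP_JUMP_IF_FALSE → pop True; no jump
LOAD_FAST_LOAD_FAST x,a → push 120,3
BINARY_OP * → 120 * 3 = 360
STORE_FAST x → x=360
LOAD_FAST i → push 1
LOAD_CONST → push 1
BINARY_OP + → 1 + 1 = 2
STORE_FAST i → i=2
LOAD_FAST i → push 2
LOAD_CONST → push 5
COMPARE_OP bool(<) → 2 vs 5 = True
POP_JUMP_IF_FALSE → pop True; no jump
LOAD_FAST_LOAD_FAST x,a → push 360,3
BINARY_OP * → 360 * 3 = 1080
STORE_FAST x → x=1080
LOAD_FAST i → push 2
LOAD_CONST → push 1
BINARY_OP + → 2 + 1 = 3
STORE_FAST i → i=3
LOAD_FAST i → push 3
LOAD_CONST → push 5
COMPARE_OP bool(<) → 3 vs 5 = True
POP_JUMP_IF_FALSE → pop True; no jump
LOAD_FAST_LOAD_FAST x,a → push 1080,3
BINARY_OP * → 1080 * 3 = 3240
STORE_FAST x → x=3240
LOAD_FAST i → push 3
LOAD_CONST → push 1
BINARY_OP + → 3 + 1 = 4
STORE_FAST i → i=4
LOAD_FAST i → push 4
LOAD_CONST → push 5
COMPARE_OP bool(<) → 4 vs 5 = True
POP_JUMP_IF_FALSE → pop True; no jump
LOAD_FAST_LOAD_FAST x,a → push 3240,3
BINARY_OP * → 3240 * 3 = 9720
STORE_FAST x → x=9720
LOAD_FAST i → push 4
LOAD_CONST → push 1
BINARY_OP + → 4 + 1 = 5
STORE_FAST i → i=5
LOAD_FAST i → push 5
LOAD_CONST → push 5
COMPARE_OP bool(<) → 5 vs 5 = False
POP_JUMP_IF_FALSE → pop False; jump
LOAD_FAST x → push 9720
RETURN_VALUE → return 9720.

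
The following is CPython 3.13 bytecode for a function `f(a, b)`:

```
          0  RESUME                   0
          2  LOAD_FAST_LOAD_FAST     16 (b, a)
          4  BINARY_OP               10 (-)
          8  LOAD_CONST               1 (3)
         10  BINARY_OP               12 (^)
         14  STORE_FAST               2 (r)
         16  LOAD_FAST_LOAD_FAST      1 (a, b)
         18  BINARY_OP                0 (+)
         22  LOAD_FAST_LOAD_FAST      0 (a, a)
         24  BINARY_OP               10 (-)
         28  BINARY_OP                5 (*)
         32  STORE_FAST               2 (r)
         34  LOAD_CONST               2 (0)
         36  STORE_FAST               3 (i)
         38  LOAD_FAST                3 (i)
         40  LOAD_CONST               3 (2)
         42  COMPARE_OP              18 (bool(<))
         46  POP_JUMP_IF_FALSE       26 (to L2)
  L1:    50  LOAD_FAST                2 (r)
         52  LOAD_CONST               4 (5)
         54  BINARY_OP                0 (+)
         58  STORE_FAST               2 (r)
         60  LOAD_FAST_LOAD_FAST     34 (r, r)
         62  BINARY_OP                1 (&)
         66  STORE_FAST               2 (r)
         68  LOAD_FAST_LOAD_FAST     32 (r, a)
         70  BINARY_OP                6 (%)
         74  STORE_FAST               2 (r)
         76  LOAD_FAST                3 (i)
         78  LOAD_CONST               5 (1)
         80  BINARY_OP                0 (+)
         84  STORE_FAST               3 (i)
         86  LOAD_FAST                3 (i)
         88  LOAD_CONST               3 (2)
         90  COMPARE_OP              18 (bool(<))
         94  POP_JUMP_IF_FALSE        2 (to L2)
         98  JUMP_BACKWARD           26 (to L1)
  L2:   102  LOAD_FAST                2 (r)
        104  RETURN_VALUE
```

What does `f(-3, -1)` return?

-2

LOAD_FAST_LOAD_FAST b,a → push -1,-3. Stack: [-1, -3]
BINARY_OP - → -1 - -3 = 2. Stack: [2]
LOAD_CONST → push 3. Stack: [2, 3]
BINARY_OP ^ → 2 ^ 3 = 1. Stack: [1]
STORE_FAST r → r=1. Stack: []
LOAD_FAST_LOAD_FAST a,b → push -3,-1. Stack: [-3, -1]
BINARY_OP + → -3 + -1 = -4. Stack: [-4]
LOAD_FAST_LOAD_FAST a,a → push -3,-3. Stack: [-4, -3, -3]
BINARY_OP - → -3 - -3 = 0. Stack: [-4, 0]
BINARY_OP * → -4 * 0 = 0. Stack: [0]
STORE_FAST r → r=0. Stack: []
LOAD_CONST → push 0. Stack: [0]
STORE_FAST i → i=0. Stack: []
LOAD_FAST i → push 0. Stack: [0]
LOAD_CONST → push 2. Stack: [0, 2]
COMPARE_OP bool(<) → 0 vs 2 = True. Stack: [True]
POP_JUMP_IF_FALSE → pop True; no jump. Stack: []
LOAD_FAST r → push 0. Stack: [0]
LOAD_CONST → push 5. Stack: [0, 5]
BINARY_OP + → 0 + 5 = 5. Stack: [5]
STORE_FAST r → r=5. Stack: []
LOAD_FAST_LOAD_FAST r,r → push 5,5. Stack: [5, 5]
BINARY_OP & → 5 & 5 = 5. Stack: [5]
STORE_FAST r → r=5. Stack: []
LOAD_FAST_LOAD_FAST r,a → push 5,-3. Stack: [5, -3]
BINARY_OP % → 5 % -3 = -1. Stack: [-1]
STORE_FAST r → r=-1. Stack: []
LOAD_FAST i → push 0. Stack: [0]
LOAD_CONST → push 1. Stack: [0, 1]
BINARY_OP + → 0 + 1 = 1. Stack: [1]
STORE_FAST i → i=1. Stack: []
LOAD_FAST i → push 1. Stack: [1]
LOAD_CONST → push 2. Stack: [1, 2]
COMPARE_OP bool(<) → 1 vs 2 = True. Stack: [True]
POP_JUMP_IF_FALSE → pop True; no jump. Stack: []
LOAD_FAST r → push -1. Stack: [-1]
LOAD_CONST → push 5. Stack: [-1, 5]
BINARY_OP + → -1 + 5 = 4. Stack: [4]
STORE_FAST r → r=4. Stack: []
LOAD_FAST_LOAD_FAST r,r → push 4,4. Stack: [4, 4]
BINARY_OP & → 4 & 4 = 4. Stack: [4]
STORE_FAST r → r=4. Stack: []
LOAD_FAST_LOAD_FAST r,a → push 4,-3. Stack: [4, -3]
BINARY_OP % → 4 % -3 = -2. Stack: [-2]
STORE_FAST r → r=-2. Stack: []
LOAD_FAST i → push 1. Stack: [1]
LOAD_CONST → push 1. Stack: [1, 1]
BINARY_OP + → 1 + 1 = 2. Stack: [2]
STORE_FAST i → i=2. Stack: []
LOAD_FAST i → push 2. Stack: [2]
LOAD_CONST → push 2. Stack: [2, 2]
COMPARE_OP bool(<) → 2 vs 2 = False. Stack: [False]
POP_JUMP_IF_FALSE → pop False; jump. Stack: []
LOAD_FAST r → push -2. Stack: [-2]
RETURN_VALUE → return -2.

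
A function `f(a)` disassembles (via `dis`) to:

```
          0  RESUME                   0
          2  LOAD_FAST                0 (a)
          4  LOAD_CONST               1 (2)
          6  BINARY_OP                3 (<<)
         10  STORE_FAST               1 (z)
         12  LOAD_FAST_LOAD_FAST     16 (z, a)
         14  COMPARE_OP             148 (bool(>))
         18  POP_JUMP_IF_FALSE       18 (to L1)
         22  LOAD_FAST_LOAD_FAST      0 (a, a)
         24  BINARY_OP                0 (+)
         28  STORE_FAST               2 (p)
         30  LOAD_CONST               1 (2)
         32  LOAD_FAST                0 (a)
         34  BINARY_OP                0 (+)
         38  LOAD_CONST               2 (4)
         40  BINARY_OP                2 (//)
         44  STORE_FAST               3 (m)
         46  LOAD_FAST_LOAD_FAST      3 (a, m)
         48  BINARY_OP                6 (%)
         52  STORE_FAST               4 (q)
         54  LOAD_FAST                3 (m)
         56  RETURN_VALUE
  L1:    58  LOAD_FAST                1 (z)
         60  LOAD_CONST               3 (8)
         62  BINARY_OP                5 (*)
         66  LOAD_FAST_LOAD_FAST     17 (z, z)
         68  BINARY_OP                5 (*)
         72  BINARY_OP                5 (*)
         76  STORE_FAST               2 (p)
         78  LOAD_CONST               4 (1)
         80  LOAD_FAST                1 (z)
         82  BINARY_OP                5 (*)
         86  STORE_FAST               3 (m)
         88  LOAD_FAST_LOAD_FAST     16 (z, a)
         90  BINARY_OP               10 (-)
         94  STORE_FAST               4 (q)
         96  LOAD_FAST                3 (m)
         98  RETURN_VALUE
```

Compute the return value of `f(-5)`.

-20

LOAD_FAST a → push -5. Stack: [-5]
LOAD_CONST → push 2. Stack: [-5, 2]
BINARY_OP << → -5 << 2 = -20. Stack: [-20]
STORE_FAST z → z=-20. Stack: []
LOAD_FAST_LOAD_FAST z,a → push -20,-5. Stack: [-20, -5]
COMPARE_OP bool(>) → -20 vs -5 = False. Stack: [False]
POP_JUMP_IF_FALSE → pop False; jump. Stack: []
LOAD_FAST z → push -20. Stack: [-20]
LOAD_CONST → push 8. Stack: [-20, 8]
BINARY_OP * → -20 * 8 = -160. Stack: [-160]
LOAD_FAST_LOAD_FAST z,z → push -20,-20. Stack: [-160, -20, -20]
BINARY_OP * → -20 * -20 = 400. Stack: [-160, 400]
BINARY_OP * → -160 * 400 = -64000. Stack: [-64000]
STORE_FAST p → p=-64000. Stack: []
LOAD_CONST → push 1. Stack: [1]
LOAD_FAST z → push -20. Stack: [1, -20]
BINARY_OP * → 1 * -20 = -20. Stack: [-20]
STORE_FAST m → m=-20. Stack: []
LOAD_FAST_LOAD_FAST z,a → push -20,-5. Stack: [-20, -5]
BINARY_OP - → -20 - -5 = -15. Stack: [-15]
STORE_FAST q → q=-15. Stack: []
LOAD_FAST m → push -20. Stack: [-20]
RETURN_VALUE → return -20.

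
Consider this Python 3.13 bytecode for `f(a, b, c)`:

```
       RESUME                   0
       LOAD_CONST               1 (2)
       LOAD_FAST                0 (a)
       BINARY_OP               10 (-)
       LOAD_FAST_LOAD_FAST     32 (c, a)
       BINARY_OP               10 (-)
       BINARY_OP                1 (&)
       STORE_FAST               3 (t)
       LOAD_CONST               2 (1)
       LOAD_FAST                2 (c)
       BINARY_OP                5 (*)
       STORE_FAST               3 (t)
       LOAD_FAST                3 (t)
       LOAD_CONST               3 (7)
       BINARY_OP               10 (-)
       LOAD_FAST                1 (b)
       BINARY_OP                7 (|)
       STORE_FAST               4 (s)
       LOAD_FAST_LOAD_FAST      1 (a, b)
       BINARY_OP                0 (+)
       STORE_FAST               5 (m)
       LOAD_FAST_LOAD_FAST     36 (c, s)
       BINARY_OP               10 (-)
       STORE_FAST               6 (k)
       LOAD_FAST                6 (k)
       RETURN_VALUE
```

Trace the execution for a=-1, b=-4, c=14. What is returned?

LOAD_CONST → push 2. Stack: [2]
LOAD_FAST a → push -1. Stack: [2, -1]
BINARY_OP - → 2 - -1 = 3. Stack: [3]
LOAD_FAST_LOAD_FAST c,a → push 14,-1. Stack: [3, 14, -1]
BINARY_OP - → 14 - -1 = 15. Stack: [3, 15]
BINARY_OP & → 3 & 15 = 3. Stack: [3]
STORE_FAST t → t=3. Stack: []
LOAD_CONST → push 1. Stack: [1]
LOAD_FAST c → push 14. Stack: [1, 14]
BINARY_OP * → 1 * 14 = 14. Stack: [14]
STORE_FAST t → t=14. Stack: []
LOAD_FAST t → push 14. Stack: [14]
LOAD_CONST → push 7. Stack: [14, 7]
BINARY_OP - → 14 - 7 = 7. Stack: [7]
LOAD_FAST b → push -4. Stack: [7, -4]
BINARY_OP | → 7 | -4 = -1. Stack: [-1]
STORE_FAST s → s=-1. Stack: []
LOAD_FAST_LOAD_FAST a,b → push -1,-4. Stack: [-1, -4]
BINARY_OP + → -1 + -4 = -5. Stack: [-5]
STORE_FAST m → m=-5. Stack: []
LOAD_FAST_LOAD_FAST c,s → push 14,-1. Stack: [14, -1]
BINARY_OP - → 14 - -1 = 15. Stack: [15]
STORE_FAST k → k=15. Stack: []
LOAD_FAST k → push 15. Stack: [15]
RETURN_VALUE → return 15.

15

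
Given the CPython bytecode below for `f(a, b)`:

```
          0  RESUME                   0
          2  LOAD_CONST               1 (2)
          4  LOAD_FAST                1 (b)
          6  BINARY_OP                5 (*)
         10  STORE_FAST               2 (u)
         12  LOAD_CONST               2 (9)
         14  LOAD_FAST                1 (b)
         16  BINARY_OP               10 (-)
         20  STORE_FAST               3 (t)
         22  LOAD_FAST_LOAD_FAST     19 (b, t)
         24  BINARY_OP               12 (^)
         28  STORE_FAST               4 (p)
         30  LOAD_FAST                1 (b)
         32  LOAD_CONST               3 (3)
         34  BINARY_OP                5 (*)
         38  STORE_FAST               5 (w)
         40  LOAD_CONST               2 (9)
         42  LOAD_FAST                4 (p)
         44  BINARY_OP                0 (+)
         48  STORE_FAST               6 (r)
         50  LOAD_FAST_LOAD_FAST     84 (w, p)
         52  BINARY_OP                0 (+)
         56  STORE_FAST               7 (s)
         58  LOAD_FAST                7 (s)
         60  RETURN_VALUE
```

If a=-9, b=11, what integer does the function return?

22

LOAD_CONST → push 2. Stack: [2]
LOAD_FAST b → push 11. Stack: [2, 11]
BINARY_OP * → 2 * 11 = 22. Stack: [22]
STORE_FAST u → u=22. Stack: []
LOAD_CONST → push 9. Stack: [9]
LOAD_FAST b → push 11. Stack: [9, 11]
BINARY_OP - → 9 - 11 = -2. Stack: [-2]
STORE_FAST t → t=-2. Stack: []
LOAD_FAST_LOAD_FAST b,t → push 11,-2. Stack: [11, -2]
BINARY_OP ^ → 11 ^ -2 = -11. Stack: [-11]
STORE_FAST p → p=-11. Stack: []
LOAD_FAST b → push 11. Stack: [11]
LOAD_CONST → push 3. Stack: [11, 3]
BINARY_OP * → 11 * 3 = 33. Stack: [33]
STORE_FAST w → w=33. Stack: []
LOAD_CONST → push 9. Stack: [9]
LOAD_FAST p → push -11. Stack: [9, -11]
BINARY_OP + → 9 + -11 = -2. Stack: [-2]
STORE_FAST r → r=-2. Stack: []
LOAD_FAST_LOAD_FAST w,p → push 33,-11. Stack: [33, -11]
BINARY_OP + → 33 + -11 = 22. Stack: [22]
STORE_FAST s → s=22. Stack: []
LOAD_FAST s → push 22. Stack: [22]
RETURN_VALUE → return 22.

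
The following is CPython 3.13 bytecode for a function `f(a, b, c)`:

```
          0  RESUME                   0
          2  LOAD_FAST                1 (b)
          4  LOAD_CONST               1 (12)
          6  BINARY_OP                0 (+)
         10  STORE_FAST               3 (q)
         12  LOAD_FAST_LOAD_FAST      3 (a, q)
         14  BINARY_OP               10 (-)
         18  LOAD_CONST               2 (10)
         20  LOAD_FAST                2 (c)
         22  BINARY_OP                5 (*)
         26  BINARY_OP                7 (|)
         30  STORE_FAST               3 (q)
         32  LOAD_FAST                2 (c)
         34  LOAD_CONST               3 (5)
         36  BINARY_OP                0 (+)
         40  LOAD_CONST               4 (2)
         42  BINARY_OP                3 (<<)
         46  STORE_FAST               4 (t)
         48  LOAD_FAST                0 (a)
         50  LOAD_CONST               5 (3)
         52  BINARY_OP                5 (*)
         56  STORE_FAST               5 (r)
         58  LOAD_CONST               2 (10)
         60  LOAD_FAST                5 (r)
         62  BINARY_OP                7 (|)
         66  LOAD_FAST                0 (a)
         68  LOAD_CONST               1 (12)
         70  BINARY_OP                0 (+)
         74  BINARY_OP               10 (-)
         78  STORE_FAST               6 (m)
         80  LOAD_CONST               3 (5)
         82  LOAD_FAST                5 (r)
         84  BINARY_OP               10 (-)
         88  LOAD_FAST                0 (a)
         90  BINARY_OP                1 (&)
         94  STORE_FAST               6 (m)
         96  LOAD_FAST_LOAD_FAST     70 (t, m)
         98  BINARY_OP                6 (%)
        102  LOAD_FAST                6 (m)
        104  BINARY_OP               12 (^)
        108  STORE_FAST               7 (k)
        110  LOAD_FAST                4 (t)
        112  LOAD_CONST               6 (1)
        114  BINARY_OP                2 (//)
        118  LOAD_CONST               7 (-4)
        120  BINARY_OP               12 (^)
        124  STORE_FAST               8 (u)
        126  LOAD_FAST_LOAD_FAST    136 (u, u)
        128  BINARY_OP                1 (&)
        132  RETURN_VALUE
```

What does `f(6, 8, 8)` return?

LOAD_FAST b → push 8. Stack: [8]
LOAD_CONST → push 12. Stack: [8, 12]
BINARY_OP + → 8 + 12 = 20. Stack: [20]
STORE_FAST q → q=20. Stack: []
LOAD_FAST_LOAD_FAST a,q → push 6,20. Stack: [6, 20]
BINARY_OP - → 6 - 20 = -14. Stack: [-14]
LOAD_CONST → push 10. Stack: [-14, 10]
LOAD_FAST c → push 8. Stack: [-14, 10, 8]
BINARY_OP * → 10 * 8 = 80. Stack: [-14, 80]
BINARY_OP | → -14 | 80 = -14. Stack: [-14]
STORE_FAST q → q=-14. Stack: []
LOAD_FAST c → push 8. Stack: [8]
LOAD_CONST → push 5. Stack: [8, 5]
BINARY_OP + → 8 + 5 = 13. Stack: [13]
LOAD_CONST → push 2. Stack: [13, 2]
BINARY_OP << → 13 << 2 = 52. Stack: [52]
STORE_FAST t → t=52. Stack: []
LOAD_FAST a → push 6. Stack: [6]
LOAD_CONST → push 3. Stack: [6, 3]
BINARY_OP * → 6 * 3 = 18. Stack: [18]
STORE_FAST r → r=18. Stack: []
LOAD_CONST → push 10. Stack: [10]
LOAD_FAST r → push 18. Stack: [10, 18]
BINARY_OP | → 10 | 18 = 26. Stack: [26]
LOAD_FAST a → push 6. Stack: [26, 6]
LOAD_CONST → push 12. Stack: [26, 6, 12]
BINARY_OP + → 6 + 12 = 18. Stack: [26, 18]
BINARY_OP - → 26 - 18 = 8. Stack: [8]
STORE_FAST m → m=8. Stack: []
LOAD_CONST → push 5. Stack: [5]
LOAD_FAST r → push 18. Stack: [5, 18]
BINARY_OP - → 5 - 18 = -13. Stack: [-13]
LOAD_FAST a → push 6. Stack: [-13, 6]
BINARY_OP & → -13 & 6 = 2. Stack: [2]
STORE_FAST m → m=2. Stack: []
LOAD_FAST_LOAD_FAST t,m → push 52,2. Stack: [52, 2]
BINARY_OP % → 52 % 2 = 0. Stack: [0]
LOAD_FAST m → push 2. Stack: [0, 2]
BINARY_OP ^ → 0 ^ 2 = 2. Stack: [2]
STORE_FAST k → k=2. Stack: []
LOAD_FAST t → push 52. Stack: [52]
LOAD_CONST → push 1. Stack: [52, 1]
BINARY_OP // → 52 // 1 = 52. Stack: [52]
LOAD_CONST → push -4. Stack: [52, -4]
BINARY_OP ^ → 52 ^ -4 = -56. Stack: [-56]
STORE_FAST u → u=-56. Stack: []
LOAD_FAST_LOAD_FAST u,u → push -56,-56. Stack: [-56, -56]
BINARY_OP & → -56 & -56 = -56. Stack: [-56]
RETURN_VALUE → return -56.

-56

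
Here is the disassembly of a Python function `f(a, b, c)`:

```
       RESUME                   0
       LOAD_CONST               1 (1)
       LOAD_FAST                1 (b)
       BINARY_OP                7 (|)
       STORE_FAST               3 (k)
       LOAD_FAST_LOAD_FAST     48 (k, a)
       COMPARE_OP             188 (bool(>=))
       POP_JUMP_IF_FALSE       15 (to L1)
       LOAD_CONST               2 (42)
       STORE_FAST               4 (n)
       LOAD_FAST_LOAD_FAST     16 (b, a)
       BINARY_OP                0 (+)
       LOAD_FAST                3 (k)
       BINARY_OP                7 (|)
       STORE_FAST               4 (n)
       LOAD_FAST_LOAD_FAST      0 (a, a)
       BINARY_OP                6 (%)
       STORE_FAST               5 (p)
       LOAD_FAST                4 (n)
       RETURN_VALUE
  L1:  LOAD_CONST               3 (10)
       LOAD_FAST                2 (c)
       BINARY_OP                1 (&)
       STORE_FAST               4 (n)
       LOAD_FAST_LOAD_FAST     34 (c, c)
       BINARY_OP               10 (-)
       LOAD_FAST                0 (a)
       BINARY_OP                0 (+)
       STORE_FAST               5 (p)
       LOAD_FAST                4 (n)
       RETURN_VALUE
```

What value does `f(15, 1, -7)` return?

8

LOAD_CONST → push 1. Stack: [1]
LOAD_FAST b → push 1. Stack: [1, 1]
BINARY_OP | → 1 | 1 = 1. Stack: [1]
STORE_FAST k → k=1. Stack: []
LOAD_FAST_LOAD_FAST k,a → push 1,15. Stack: [1, 15]
COMPARE_OP bool(>=) → 1 vs 15 = False. Stack: [False]
POP_JUMP_IF_FALSE → pop False; jump. Stack: []
LOAD_CONST → push 10. Stack: [10]
LOAD_FAST c → push -7. Stack: [10, -7]
BINARY_OP & → 10 & -7 = 8. Stack: [8]
STORE_FAST n → n=8. Stack: []
LOAD_FAST_LOAD_FAST c,c → push -7,-7. Stack: [-7, -7]
BINARY_OP - → -7 - -7 = 0. Stack: [0]
LOAD_FAST a → push 15. Stack: [0, 15]
BINARY_OP + → 0 + 15 = 15. Stack: [15]
STORE_FAST p → p=15. Stack: []
LOAD_FAST n → push 8. Stack: [8]
RETURN_VALUE → return 8.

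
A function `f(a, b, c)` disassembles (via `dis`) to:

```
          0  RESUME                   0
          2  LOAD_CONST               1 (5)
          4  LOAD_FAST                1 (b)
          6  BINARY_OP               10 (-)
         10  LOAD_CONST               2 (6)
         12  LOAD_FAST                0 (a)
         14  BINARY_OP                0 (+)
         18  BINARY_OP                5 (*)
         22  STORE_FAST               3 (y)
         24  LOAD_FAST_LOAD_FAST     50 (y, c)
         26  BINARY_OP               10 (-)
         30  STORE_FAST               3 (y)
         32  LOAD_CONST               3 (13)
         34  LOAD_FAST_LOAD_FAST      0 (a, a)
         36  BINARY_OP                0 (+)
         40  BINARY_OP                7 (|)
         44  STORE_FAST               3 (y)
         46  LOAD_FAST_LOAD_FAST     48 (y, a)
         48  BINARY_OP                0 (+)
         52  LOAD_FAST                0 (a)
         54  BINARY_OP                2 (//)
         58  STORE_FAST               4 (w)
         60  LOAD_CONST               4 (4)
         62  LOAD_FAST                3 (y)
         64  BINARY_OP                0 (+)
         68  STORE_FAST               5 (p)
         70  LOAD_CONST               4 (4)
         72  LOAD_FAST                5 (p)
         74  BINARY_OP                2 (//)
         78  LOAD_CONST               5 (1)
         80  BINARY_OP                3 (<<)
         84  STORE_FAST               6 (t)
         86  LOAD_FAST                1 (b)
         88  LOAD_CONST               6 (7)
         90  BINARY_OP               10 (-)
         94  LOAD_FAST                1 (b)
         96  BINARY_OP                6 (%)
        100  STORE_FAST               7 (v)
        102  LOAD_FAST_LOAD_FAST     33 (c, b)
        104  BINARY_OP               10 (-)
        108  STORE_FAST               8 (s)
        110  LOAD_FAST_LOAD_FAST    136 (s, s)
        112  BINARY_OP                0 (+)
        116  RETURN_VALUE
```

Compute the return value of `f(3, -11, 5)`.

LOAD_CONST → push 5. Stack: [5]
LOAD_FAST b → push -11. Stack: [5, -11]
BINARY_OP - → 5 - -11 = 16. Stack: [16]
LOAD_CONST → push 6. Stack: [16, 6]
LOAD_FAST a → push 3. Stack: [16, 6, 3]
BINARY_OP + → 6 + 3 = 9. Stack: [16, 9]
BINARY_OP * → 16 * 9 = 144. Stack: [144]
STORE_FAST y → y=144. Stack: []
LOAD_FAST_LOAD_FAST y,c → push 144,5. Stack: [144, 5]
BINARY_OP - → 144 - 5 = 139. Stack: [139]
STORE_FAST y → y=139. Stack: []
LOAD_CONST → push 13. Stack: [13]
LOAD_FAST_LOAD_FAST a,a → push 3,3. Stack: [13, 3, 3]
BINARY_OP + → 3 + 3 = 6. Stack: [13, 6]
BINARY_OP | → 13 | 6 = 15. Stack: [15]
STORE_FAST y → y=15. Stack: []
LOAD_FAST_LOAD_FAST y,a → push 15,3. Stack: [15, 3]
BINARY_OP + → 15 + 3 = 18. Stack: [18]
LOAD_FAST a → push 3. Stack: [18, 3]
BINARY_OP // → 18 // 3 = 6. Stack: [6]
STORE_FAST w → w=6. Stack: []
LOAD_CONST → push 4. Stack: [4]
LOAD_FAST y → push 15. Stack: [4, 15]
BINARY_OP + → 4 + 15 = 19. Stack: [19]
STORE_FAST p → p=19. Stack: []
LOAD_CONST → push 4. Stack: [4]
LOAD_FAST p → push 19. Stack: [4, 19]
BINARY_OP // → 4 // 19 = 0. Stack: [0]
LOAD_CONST → push 1. Stack: [0, 1]
BINARY_OP << → 0 << 1 = 0. Stack: [0]
STORE_FAST t → t=0. Stack: []
LOAD_FAST b → push -11. Stack: [-11]
LOAD_CONST → push 7. Stack: [-11, 7]
BINARY_OP - → -11 - 7 = -18. Stack: [-18]
LOAD_FAST b → push -11. Stack: [-18, -11]
BINARY_OP % → -18 % -11 = -7. Stack: [-7]
STORE_FAST v → v=-7. Stack: []
LOAD_FAST_LOAD_FAST c,b → push 5,-11. Stack: [5, -11]
BINARY_OP - → 5 - -11 = 16. Stack: [16]
STORE_FAST s → s=16. Stack: []
LOAD_FAST_LOAD_FAST s,s → push 16,16. Stack: [16, 16]
BINARY_OP + → 16 + 16 = 32. Stack: [32]
RETURN_VALUE → return 32.

32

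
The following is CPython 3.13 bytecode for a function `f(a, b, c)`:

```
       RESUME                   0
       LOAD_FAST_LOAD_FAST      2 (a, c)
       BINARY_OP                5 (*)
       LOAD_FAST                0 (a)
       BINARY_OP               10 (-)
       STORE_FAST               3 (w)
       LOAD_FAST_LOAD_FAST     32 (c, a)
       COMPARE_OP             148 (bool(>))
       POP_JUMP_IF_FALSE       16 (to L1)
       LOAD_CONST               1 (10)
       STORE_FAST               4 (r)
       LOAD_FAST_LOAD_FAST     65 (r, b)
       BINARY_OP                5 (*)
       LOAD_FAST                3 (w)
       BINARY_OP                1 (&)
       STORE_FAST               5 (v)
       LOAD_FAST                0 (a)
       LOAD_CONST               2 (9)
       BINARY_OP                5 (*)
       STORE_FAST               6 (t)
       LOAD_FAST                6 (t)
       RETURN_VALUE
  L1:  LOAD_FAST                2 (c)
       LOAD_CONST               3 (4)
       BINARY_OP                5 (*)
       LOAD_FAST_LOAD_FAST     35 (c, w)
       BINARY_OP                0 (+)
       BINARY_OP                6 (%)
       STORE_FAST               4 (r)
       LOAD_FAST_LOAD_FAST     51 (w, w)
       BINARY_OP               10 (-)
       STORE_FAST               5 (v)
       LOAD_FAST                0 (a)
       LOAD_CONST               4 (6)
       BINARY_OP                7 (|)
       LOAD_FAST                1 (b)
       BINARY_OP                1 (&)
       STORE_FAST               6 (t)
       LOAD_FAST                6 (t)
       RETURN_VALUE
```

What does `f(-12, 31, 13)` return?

-108

LOAD_FAST_LOAD_FAST a,c → push -12,13. Stack: [-12, 13]
BINARY_OP * → -12 * 13 = -156. Stack: [-156]
LOAD_FAST a → push -12. Stack: [-156, -12]
BINARY_OP - → -156 - -12 = -144. Stack: [-144]
STORE_FAST w → w=-144. Stack: []
LOAD_FAST_LOAD_FAST c,a → push 13,-12. Stack: [13, -12]
COMPARE_OP bool(>) → 13 vs -12 = True. Stack: [True]
POP_JUMP_IF_FALSE → pop True; no jump. Stack: []
LOAD_CONST → push 10. Stack: [10]
STORE_FAST r → r=10. Stack: []
LOAD_FAST_LOAD_FAST r,b → push 10,31. Stack: [10, 31]
BINARY_OP * → 10 * 31 = 310. Stack: [310]
LOAD_FAST w → push -144. Stack: [310, -144]
BINARY_OP & → 310 & -144 = 304. Stack: [304]
STORE_FAST v → v=304. Stack: []
LOAD_FAST a → push -12. Stack: [-12]
LOAD_CONST → push 9. Stack: [-12, 9]
BINARY_OP * → -12 * 9 = -108. Stack: [-108]
STORE_FAST t → t=-108. Stack: []
LOAD_FAST t → push -108. Stack: [-108]
RETURN_VALUE → return -108.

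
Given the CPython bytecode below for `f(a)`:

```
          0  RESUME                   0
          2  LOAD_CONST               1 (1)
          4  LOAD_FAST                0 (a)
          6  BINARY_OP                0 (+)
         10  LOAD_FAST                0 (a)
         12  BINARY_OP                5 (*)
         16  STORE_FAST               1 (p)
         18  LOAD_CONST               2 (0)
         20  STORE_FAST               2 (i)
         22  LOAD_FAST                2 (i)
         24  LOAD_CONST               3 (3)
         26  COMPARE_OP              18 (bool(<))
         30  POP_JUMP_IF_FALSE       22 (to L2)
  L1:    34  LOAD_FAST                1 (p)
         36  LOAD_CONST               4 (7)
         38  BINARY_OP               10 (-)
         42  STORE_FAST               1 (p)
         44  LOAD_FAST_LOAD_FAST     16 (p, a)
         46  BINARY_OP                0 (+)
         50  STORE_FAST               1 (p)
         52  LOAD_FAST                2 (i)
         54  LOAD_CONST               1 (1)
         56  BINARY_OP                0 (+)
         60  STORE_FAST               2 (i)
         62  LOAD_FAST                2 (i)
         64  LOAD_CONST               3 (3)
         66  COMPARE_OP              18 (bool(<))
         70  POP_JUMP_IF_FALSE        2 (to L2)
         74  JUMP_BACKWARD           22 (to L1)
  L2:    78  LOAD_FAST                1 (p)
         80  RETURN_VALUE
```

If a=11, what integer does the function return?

144

LOAD_CONST → push 1. Stack: [1]
LOAD_FAST a → push 11. Stack: [1, 11]
BINARY_OP + → 1 + 11 = 12. Stack: [12]
LOAD_FAST a → push 11. Stack: [12, 11]
BINARY_OP * → 12 * 11 = 132. Stack: [132]
STORE_FAST p → p=132. Stack: []
LOAD_CONST → push 0. Stack: [0]
STORE_FAST i → i=0. Stack: []
LOAD_FAST i → push 0. Stack: [0]
LOAD_CONST → push 3. Stack: [0, 3]
COMPARE_OP bool(<) → 0 vs 3 = True. Stack: [True]
POP_JUMP_IF_FALSE → pop True; no jump. Stack: []
LOAD_FAST p → push 132. Stack: [132]
LOAD_CONST → push 7. Stack: [132, 7]
BINARY_OP - → 132 - 7 = 125. Stack: [125]
STORE_FAST p → p=125. Stack: []
LOAD_FAST_LOAD_FAST p,a → push 125,11. Stack: [125, 11]
BINARY_OP + → 125 + 11 = 136. Stack: [136]
STORE_FAST p → p=136. Stack: []
LOAD_FAST i → push 0. Stack: [0]
LOAD_CONST → push 1. Stack: [0, 1]
BINARY_OP + → 0 + 1 = 1. Stack: [1]
STORE_FAST i → i=1. Stack: []
LOAD_FAST i → push 1. Stack: [1]
LOAD_CONST → push 3. Stack: [1, 3]
COMPARE_OP bool(<) → 1 vs 3 = True. Stack: [True]
POP_JUMP_IF_FALSE → pop True; no jump. Stack: []
LOAD_FAST p → push 136. Stack: [136]
LOAD_CONST → push 7. Stack: [136, 7]
BINARY_OP - → 136 - 7 = 129. Stack: [129]
STORE_FAST p → p=129. Stack: []
LOAD_FAST_LOAD_FAST p,a → push 129,11. Stack: [129, 11]
BINARY_OP + → 129 + 11 = 140. Stack: [140]
STORE_FAST p → p=140. Stack: []
LOAD_FAST i → push 1. Stack: [1]
LOAD_CONST → push 1. Stack: [1, 1]
BINARY_OP + → 1 + 1 = 2. Stack: [2]
STORE_FAST i → i=2. Stack: []
LOAD_FAST i → push 2. Stack: [2]
LOAD_CONST → push 3. Stack: [2, 3]
COMPARE_OP bool(<) → 2 vs 3 = True. Stack: [True]
POP_JUMP_IF_FALSE → pop True; no jump. Stack: []
LOAD_FAST p → push 140. Stack: [140]
LOAD_CONST → push 7. Stack: [140, 7]
BINARY_OP - → 140 - 7 = 133. Stack: [133]
STORE_FAST p → p=133. Stack: []
LOAD_FAST_LOAD_FAST p,a → push 133,11. Stack: [133, 11]
BINARY_OP + → 133 + 11 = 144. Stack: [144]
STORE_FAST p → p=144. Stack: []
LOAD_FAST i → push 2. Stack: [2]
LOAD_CONST → push 1. Stack: [2, 1]
BINARY_OP + → 2 + 1 = 3. Stack: [3]
STORE_FAST i → i=3. Stack: []
LOAD_FAST i → push 3. Stack: [3]
LOAD_CONST → push 3. Stack: [3, 3]
COMPARE_OP bool(<) → 3 vs 3 = False. Stack: [False]
POP_JUMP_IF_FALSE → pop False; jump. Stack: []
LOAD_FAST p → push 144. Stack: [144]
RETURN_VALUE → return 144.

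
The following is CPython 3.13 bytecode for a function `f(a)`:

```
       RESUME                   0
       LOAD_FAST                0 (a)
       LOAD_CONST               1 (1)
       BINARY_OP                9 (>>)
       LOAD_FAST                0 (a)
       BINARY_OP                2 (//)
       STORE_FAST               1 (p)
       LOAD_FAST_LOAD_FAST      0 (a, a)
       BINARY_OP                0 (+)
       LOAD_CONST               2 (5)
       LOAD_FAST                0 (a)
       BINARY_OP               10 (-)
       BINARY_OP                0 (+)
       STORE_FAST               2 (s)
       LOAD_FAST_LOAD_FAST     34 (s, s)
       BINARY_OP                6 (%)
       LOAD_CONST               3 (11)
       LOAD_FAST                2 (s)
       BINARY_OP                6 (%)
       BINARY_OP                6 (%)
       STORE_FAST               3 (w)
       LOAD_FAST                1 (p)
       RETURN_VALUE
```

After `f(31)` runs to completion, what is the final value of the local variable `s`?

LOAD_FAST a → push 31. Stack: [31]
LOAD_CONST → push 1. Stack: [31, 1]
BINARY_OP >> → 31 >> 1 = 15. Stack: [15]
LOAD_FAST a → push 31. Stack: [15, 31]
BINARY_OP // → 15 // 31 = 0. Stack: [0]
STORE_FAST p → p=0. Stack: []
LOAD_FAST_LOAD_FAST a,a → push 31,31. Stack: [31, 31]
BINARY_OP + → 31 + 31 = 62. Stack: [62]
LOAD_CONST → push 5. Stack: [62, 5]
LOAD_FAST a → push 31. Stack: [62, 5, 31]
BINARY_OP - → 5 - 31 = -26. Stack: [62, -26]
BINARY_OP + → 62 + -26 = 36. Stack: [36]
STORE_FAST s → s=36. Stack: []
LOAD_FAST_LOAD_FAST s,s → push 36,36. Stack: [36, 36]
BINARY_OP % → 36 % 36 = 0. Stack: [0]
LOAD_CONST → push 11. Stack: [0, 11]
LOAD_FAST s → push 36. Stack: [0, 11, 36]
BINARY_OP % → 11 % 36 = 11. Stack: [0, 11]
BINARY_OP % → 0 % 11 = 0. Stack: [0]
STORE_FAST w → w=0. Stack: []
LOAD_FAST p → push 0. Stack: [0]
RETURN_VALUE → return 0.

36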